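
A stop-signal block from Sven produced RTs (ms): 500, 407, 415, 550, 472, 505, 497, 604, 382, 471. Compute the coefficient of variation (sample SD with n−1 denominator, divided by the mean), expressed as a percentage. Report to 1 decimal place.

14.0%

n = 10, Σ = 4803, M = 480.3000
Σ(x−M)² = 40892.100; s = √(40892.100/9) = 67.4060
CV = 67.4060 / 480.3000 = 0.14034 = 14.034%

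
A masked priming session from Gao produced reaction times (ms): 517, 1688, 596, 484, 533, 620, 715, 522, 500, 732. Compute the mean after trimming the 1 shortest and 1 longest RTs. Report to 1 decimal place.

Sorted: 484, 500, 517, 522, 533, 596, 620, 715, 732, 1688
Drop lowest 1 (484) and highest 1 (1688)
Remaining (n=8): Σ = 4735, mean = 4735/8 = 591.875

591.9 ms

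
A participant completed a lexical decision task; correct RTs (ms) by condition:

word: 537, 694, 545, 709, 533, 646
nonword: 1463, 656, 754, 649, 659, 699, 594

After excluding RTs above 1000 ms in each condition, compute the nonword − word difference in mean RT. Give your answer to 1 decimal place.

57.8 ms

nonword: exclude 1463
M(word) = 3664/6 = 610.667
M(nonword) = 4011/6 = 668.500
Difference = 668.500 − 610.667 = 57.833 ms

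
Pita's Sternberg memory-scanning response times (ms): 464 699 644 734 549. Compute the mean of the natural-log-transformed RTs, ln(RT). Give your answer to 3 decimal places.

ln(RT): 6.1399, 6.5497, 6.4677, 6.5985, 6.3081
Σ ln(RT) = 32.0638
Mean = 32.0638/5 = 6.41277

6.413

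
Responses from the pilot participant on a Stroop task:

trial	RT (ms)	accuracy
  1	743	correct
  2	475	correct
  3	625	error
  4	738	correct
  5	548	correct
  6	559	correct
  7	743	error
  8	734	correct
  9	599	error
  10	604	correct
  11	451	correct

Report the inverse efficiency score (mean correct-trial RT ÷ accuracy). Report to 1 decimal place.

833.9 ms

Correct trials (n=8): 743, 475, 738, 548, 559, 734, 604, 451
Mean correct RT = 4852/8 = 606.5000 ms
Proportion correct = 8/11
IES = 606.5000 / (8/11) = 833.938 ms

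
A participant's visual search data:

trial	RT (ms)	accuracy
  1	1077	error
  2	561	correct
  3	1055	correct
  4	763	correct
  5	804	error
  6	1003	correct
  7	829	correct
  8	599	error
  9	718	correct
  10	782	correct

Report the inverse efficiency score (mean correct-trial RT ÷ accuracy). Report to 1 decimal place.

1165.5 ms

Correct trials (n=7): 561, 1055, 763, 1003, 829, 718, 782
Mean correct RT = 5711/7 = 815.8571 ms
Proportion correct = 7/10
IES = 815.8571 / (7/10) = 1165.510 ms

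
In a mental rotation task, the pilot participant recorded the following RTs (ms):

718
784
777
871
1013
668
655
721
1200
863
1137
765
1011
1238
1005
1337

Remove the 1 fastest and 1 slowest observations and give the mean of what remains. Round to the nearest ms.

Sorted: 655, 668, 718, 721, 765, 777, 784, 863, 871, 1005, 1011, 1013, 1137, 1200, 1238, 1337
Drop lowest 1 (655) and highest 1 (1337)
Remaining (n=14): Σ = 12771, mean = 12771/14 = 912.214

912 ms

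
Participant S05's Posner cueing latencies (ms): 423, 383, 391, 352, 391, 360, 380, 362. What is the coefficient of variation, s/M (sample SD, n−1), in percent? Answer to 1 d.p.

n = 8, Σ = 3042, M = 380.2500
Σ(x−M)² = 3607.500; s = √(3607.500/7) = 22.7015
CV = 22.7015 / 380.2500 = 0.05970 = 5.970%

6.0%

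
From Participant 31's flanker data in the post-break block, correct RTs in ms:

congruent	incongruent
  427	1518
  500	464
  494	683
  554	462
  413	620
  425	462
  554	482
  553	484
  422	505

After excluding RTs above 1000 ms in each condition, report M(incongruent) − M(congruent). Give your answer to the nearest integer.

incongruent: exclude 1518
M(congruent) = 4342/9 = 482.444
M(incongruent) = 4162/8 = 520.250
Difference = 520.250 − 482.444 = 37.806 ms

38 ms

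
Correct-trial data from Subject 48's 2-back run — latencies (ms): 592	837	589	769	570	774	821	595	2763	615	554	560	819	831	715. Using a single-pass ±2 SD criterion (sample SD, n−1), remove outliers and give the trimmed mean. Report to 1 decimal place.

688.6 ms

n = 15, ΣRT = 12404, M = 826.933
Σ(x−M)² = 4189532.93; s = √(4189532.93/14) = 547.040
Cutoffs: 826.933 ± 2·547.040 → [-267.1, 1921.0]
Outside: 2763 → excluded.
Retained (n=14): Σ = 9641, mean = 9641/14 = 688.643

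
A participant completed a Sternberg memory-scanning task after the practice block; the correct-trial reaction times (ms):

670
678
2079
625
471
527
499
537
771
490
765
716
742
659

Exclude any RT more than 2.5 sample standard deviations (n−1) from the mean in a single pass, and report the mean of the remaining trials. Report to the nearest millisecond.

627 ms

n = 14, ΣRT = 10229, M = 730.643
Σ(x−M)² = 2101911.21; s = √(2101911.21/13) = 402.101
Cutoffs: 730.643 ± 2.5·402.101 → [-274.6, 1735.9]
Outside: 2079 → excluded.
Retained (n=13): Σ = 8150, mean = 8150/13 = 626.923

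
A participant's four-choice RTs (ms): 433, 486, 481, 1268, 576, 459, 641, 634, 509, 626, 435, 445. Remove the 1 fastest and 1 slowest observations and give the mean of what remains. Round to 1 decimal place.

Sorted: 433, 435, 445, 459, 481, 486, 509, 576, 626, 634, 641, 1268
Drop lowest 1 (433) and highest 1 (1268)
Remaining (n=10): Σ = 5292, mean = 5292/10 = 529.200

529.2 ms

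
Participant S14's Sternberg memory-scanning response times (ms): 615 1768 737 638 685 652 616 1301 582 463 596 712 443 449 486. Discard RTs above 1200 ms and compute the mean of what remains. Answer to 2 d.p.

590.31 ms

Excluded: 1301, 1768
Retained (n=13): Σ = 7674
Mean = 7674/13 = 590.3077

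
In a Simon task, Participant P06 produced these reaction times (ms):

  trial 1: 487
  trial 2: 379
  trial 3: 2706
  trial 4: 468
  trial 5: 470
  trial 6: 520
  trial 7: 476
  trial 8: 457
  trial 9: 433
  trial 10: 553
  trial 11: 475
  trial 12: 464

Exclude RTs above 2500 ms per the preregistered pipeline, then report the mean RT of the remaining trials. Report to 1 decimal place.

471.1 ms

Excluded: 2706
Retained (n=11): Σ = 5182
Mean = 5182/11 = 471.0909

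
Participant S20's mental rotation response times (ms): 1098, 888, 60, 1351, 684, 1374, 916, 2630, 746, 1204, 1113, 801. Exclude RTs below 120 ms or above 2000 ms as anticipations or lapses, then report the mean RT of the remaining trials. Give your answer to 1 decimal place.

1017.5 ms

Excluded: 60, 2630
Retained (n=10): Σ = 10175
Mean = 10175/10 = 1017.5000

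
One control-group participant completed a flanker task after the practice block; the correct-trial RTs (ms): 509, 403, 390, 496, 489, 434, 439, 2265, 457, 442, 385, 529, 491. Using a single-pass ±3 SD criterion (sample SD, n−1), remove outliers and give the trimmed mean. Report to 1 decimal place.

n = 13, ΣRT = 7729, M = 594.538
Σ(x−M)² = 3048201.23; s = √(3048201.23/12) = 504.001
Cutoffs: 594.538 ± 3·504.001 → [-917.5, 2106.5]
Outside: 2265 → excluded.
Retained (n=12): Σ = 5464, mean = 5464/12 = 455.333

455.3 ms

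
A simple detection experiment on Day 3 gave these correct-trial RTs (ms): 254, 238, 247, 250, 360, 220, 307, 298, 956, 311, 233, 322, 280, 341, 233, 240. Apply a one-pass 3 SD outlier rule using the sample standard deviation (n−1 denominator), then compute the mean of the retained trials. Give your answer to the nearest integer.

276 ms

n = 16, ΣRT = 5090, M = 318.125
Σ(x−M)² = 461665.75; s = √(461665.75/15) = 175.436
Cutoffs: 318.125 ± 3·175.436 → [-208.2, 844.4]
Outside: 956 → excluded.
Retained (n=15): Σ = 4134, mean = 4134/15 = 275.600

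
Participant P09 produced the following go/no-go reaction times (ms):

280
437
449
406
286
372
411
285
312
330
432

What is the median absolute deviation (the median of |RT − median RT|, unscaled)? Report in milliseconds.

60 ms

Sorted: 280, 285, 286, 312, 330, 372, 406, 411, 432, 437, 449 → median = 372
|x − 372|: 92, 65, 77, 34, 86, 0, 39, 87, 60, 42, 60
Sorted deviations: 0, 34, 39, 42, 60, 60, 65, 77, 86, 87, 92 → MAD = 60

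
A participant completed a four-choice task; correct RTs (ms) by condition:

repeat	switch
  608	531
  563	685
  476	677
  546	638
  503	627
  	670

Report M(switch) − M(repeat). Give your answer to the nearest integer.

M(repeat) = 2696/5 = 539.200
M(switch) = 3828/6 = 638.000
Difference = 638.000 − 539.200 = 98.800 ms

99 ms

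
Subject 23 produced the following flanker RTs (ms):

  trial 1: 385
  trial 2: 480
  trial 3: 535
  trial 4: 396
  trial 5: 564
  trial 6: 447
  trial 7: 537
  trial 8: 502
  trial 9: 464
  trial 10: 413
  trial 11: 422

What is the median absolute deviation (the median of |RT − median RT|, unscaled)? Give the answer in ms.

51 ms

Sorted: 385, 396, 413, 422, 447, 464, 480, 502, 535, 537, 564 → median = 464
|x − 464|: 79, 16, 71, 68, 100, 17, 73, 38, 0, 51, 42
Sorted deviations: 0, 16, 17, 38, 42, 51, 68, 71, 73, 79, 100 → MAD = 51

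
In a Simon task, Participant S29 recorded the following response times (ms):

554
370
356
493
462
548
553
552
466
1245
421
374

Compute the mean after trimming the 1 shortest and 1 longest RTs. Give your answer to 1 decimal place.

Sorted: 356, 370, 374, 421, 462, 466, 493, 548, 552, 553, 554, 1245
Drop lowest 1 (356) and highest 1 (1245)
Remaining (n=10): Σ = 4793, mean = 4793/10 = 479.300

479.3 ms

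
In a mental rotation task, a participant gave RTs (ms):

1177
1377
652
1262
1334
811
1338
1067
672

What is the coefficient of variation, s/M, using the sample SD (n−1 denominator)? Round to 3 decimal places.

0.272

n = 9, Σ = 9690, M = 1076.6667
Σ(x−M)² = 683900.000; s = √(683900.000/8) = 292.3825
CV = 292.3825 / 1076.6667 = 0.27156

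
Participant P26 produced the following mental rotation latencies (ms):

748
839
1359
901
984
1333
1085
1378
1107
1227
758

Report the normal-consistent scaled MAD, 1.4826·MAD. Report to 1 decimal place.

364.7 ms

Sorted: 748, 758, 839, 901, 984, 1085, 1107, 1227, 1333, 1359, 1378 → median = 1085
|x − 1085| sorted: 0, 22, 101, 142, 184, 246, 248, 274, 293, 327, 337 → MAD = 246
Robust SD ≈ 1.4826 × 246 = 364.720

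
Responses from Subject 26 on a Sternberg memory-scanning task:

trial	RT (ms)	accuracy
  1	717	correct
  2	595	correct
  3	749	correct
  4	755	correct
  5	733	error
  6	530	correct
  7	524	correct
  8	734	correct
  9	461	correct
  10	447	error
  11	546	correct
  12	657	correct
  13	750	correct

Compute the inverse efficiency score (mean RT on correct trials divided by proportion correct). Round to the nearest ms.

754 ms

Correct trials (n=11): 717, 595, 749, 755, 530, 524, 734, 461, 546, 657, 750
Mean correct RT = 7018/11 = 638.0000 ms
Proportion correct = 11/13
IES = 638.0000 / (11/13) = 754.000 ms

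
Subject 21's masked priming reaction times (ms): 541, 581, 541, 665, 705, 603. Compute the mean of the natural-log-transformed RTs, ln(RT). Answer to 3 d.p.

ln(RT): 6.2934, 6.3648, 6.2934, 6.4998, 6.5582, 6.4019
Σ ln(RT) = 38.4115
Mean = 38.4115/6 = 6.40192

6.402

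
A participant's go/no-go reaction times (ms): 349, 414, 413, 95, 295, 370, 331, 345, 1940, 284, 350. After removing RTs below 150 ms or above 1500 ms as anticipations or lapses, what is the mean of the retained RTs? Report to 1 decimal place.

350.1 ms

Excluded: 95, 1940
Retained (n=9): Σ = 3151
Mean = 3151/9 = 350.1111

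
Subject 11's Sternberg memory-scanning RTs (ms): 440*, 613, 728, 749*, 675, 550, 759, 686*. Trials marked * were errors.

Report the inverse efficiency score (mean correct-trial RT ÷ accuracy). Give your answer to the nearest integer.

1064 ms

Correct trials (n=5): 613, 728, 675, 550, 759
Mean correct RT = 3325/5 = 665.0000 ms
Proportion correct = 5/8
IES = 665.0000 / (5/8) = 1064.000 ms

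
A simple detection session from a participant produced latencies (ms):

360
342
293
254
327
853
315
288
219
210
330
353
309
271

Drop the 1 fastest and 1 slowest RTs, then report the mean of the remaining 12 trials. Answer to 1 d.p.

Sorted: 210, 219, 254, 271, 288, 293, 309, 315, 327, 330, 342, 353, 360, 853
Drop lowest 1 (210) and highest 1 (853)
Remaining (n=12): Σ = 3661, mean = 3661/12 = 305.083

305.1 ms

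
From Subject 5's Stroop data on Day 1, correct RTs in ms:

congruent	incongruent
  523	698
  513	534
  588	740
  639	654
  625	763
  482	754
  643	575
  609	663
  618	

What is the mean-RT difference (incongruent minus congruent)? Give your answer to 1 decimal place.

M(congruent) = 5240/9 = 582.222
M(incongruent) = 5381/8 = 672.625
Difference = 672.625 − 582.222 = 90.403 ms

90.4 ms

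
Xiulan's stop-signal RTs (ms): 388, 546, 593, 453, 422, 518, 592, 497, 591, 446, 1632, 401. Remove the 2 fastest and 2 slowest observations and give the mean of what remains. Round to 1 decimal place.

508.1 ms

Sorted: 388, 401, 422, 446, 453, 497, 518, 546, 591, 592, 593, 1632
Drop lowest 2 (388, 401) and highest 2 (593, 1632)
Remaining (n=8): Σ = 4065, mean = 4065/8 = 508.125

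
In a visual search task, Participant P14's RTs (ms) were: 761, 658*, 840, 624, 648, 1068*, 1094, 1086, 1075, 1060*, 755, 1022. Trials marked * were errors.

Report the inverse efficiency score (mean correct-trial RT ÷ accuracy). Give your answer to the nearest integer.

Correct trials (n=9): 761, 840, 624, 648, 1094, 1086, 1075, 755, 1022
Mean correct RT = 7905/9 = 878.3333 ms
Proportion correct = 9/12
IES = 878.3333 / (9/12) = 1171.111 ms

1171 ms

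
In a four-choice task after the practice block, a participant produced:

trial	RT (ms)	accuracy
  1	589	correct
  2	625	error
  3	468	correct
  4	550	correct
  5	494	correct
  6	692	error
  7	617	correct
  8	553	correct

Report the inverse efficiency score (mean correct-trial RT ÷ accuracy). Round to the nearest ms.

727 ms

Correct trials (n=6): 589, 468, 550, 494, 617, 553
Mean correct RT = 3271/6 = 545.1667 ms
Proportion correct = 6/8
IES = 545.1667 / (6/8) = 726.889 ms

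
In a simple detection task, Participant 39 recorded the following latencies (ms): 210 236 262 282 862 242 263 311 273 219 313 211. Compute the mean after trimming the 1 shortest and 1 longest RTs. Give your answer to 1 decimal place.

Sorted: 210, 211, 219, 236, 242, 262, 263, 273, 282, 311, 313, 862
Drop lowest 1 (210) and highest 1 (862)
Remaining (n=10): Σ = 2612, mean = 2612/10 = 261.200

261.2 ms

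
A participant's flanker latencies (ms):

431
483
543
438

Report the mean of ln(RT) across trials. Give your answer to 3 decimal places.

6.156

ln(RT): 6.0661, 6.1800, 6.2971, 6.0822
Σ ln(RT) = 24.6255
Mean = 24.6255/4 = 6.15636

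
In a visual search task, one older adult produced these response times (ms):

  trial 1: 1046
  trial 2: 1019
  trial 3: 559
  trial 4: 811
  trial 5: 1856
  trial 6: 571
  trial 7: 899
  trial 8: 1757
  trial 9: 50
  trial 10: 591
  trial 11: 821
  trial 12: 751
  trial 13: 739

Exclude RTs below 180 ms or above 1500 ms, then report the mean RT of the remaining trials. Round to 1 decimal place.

Excluded: 50, 1757, 1856
Retained (n=10): Σ = 7807
Mean = 7807/10 = 780.7000

780.7 ms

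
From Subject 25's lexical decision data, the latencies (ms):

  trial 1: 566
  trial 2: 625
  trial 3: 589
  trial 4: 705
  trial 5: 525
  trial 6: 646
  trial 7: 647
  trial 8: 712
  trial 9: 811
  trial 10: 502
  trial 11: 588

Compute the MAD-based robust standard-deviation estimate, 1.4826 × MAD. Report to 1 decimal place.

87.5 ms

Sorted: 502, 525, 566, 588, 589, 625, 646, 647, 705, 712, 811 → median = 625
|x − 625| sorted: 0, 21, 22, 36, 37, 59, 80, 87, 100, 123, 186 → MAD = 59
Robust SD ≈ 1.4826 × 59 = 87.473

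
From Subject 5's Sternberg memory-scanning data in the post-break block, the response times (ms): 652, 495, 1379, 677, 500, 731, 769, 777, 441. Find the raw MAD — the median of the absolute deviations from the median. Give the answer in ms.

100 ms

Sorted: 441, 495, 500, 652, 677, 731, 769, 777, 1379 → median = 677
|x − 677|: 25, 182, 702, 0, 177, 54, 92, 100, 236
Sorted deviations: 0, 25, 54, 92, 100, 177, 182, 236, 702 → MAD = 100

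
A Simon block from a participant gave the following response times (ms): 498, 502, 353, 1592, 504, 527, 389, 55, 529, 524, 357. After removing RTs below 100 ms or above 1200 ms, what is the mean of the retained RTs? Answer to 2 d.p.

464.78 ms

Excluded: 55, 1592
Retained (n=9): Σ = 4183
Mean = 4183/9 = 464.7778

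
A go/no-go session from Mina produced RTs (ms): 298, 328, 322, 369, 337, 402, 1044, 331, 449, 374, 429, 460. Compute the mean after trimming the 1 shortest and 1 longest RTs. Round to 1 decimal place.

380.1 ms

Sorted: 298, 322, 328, 331, 337, 369, 374, 402, 429, 449, 460, 1044
Drop lowest 1 (298) and highest 1 (1044)
Remaining (n=10): Σ = 3801, mean = 3801/10 = 380.100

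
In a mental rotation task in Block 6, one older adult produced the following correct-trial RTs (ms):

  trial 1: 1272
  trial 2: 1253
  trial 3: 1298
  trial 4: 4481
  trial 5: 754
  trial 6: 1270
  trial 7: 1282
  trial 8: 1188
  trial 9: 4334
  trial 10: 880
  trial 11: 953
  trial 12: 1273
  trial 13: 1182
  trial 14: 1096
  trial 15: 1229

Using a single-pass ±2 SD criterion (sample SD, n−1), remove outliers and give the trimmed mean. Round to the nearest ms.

1148 ms

n = 15, ΣRT = 23745, M = 1583.000
Σ(x−M)² = 18795582.00; s = √(18795582.00/14) = 1158.681
Cutoffs: 1583.000 ± 2·1158.681 → [-734.4, 3900.4]
Outside: 4334, 4481 → excluded.
Retained (n=13): Σ = 14930, mean = 14930/13 = 1148.462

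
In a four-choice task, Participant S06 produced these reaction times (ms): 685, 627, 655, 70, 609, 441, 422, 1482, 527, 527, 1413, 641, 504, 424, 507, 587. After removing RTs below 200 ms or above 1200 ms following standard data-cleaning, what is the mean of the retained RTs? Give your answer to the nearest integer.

550 ms

Excluded: 70, 1413, 1482
Retained (n=13): Σ = 7156
Mean = 7156/13 = 550.4615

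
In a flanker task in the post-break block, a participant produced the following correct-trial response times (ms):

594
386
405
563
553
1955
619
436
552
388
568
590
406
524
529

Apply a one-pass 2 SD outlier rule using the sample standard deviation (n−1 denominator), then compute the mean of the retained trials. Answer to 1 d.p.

508.1 ms

n = 15, ΣRT = 9068, M = 604.533
Σ(x−M)² = 2047233.73; s = √(2047233.73/14) = 382.402
Cutoffs: 604.533 ± 2·382.402 → [-160.3, 1369.3]
Outside: 1955 → excluded.
Retained (n=14): Σ = 7113, mean = 7113/14 = 508.071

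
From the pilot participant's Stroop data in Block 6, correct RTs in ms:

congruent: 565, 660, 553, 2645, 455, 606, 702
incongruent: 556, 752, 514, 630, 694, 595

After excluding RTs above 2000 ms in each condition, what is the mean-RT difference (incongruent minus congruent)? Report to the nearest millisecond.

congruent: exclude 2645
M(congruent) = 3541/6 = 590.167
M(incongruent) = 3741/6 = 623.500
Difference = 623.500 − 590.167 = 33.333 ms

33 ms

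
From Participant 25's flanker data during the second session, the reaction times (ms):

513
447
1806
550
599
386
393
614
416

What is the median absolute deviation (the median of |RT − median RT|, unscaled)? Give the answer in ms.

97 ms

Sorted: 386, 393, 416, 447, 513, 550, 599, 614, 1806 → median = 513
|x − 513|: 0, 66, 1293, 37, 86, 127, 120, 101, 97
Sorted deviations: 0, 37, 66, 86, 97, 101, 120, 127, 1293 → MAD = 97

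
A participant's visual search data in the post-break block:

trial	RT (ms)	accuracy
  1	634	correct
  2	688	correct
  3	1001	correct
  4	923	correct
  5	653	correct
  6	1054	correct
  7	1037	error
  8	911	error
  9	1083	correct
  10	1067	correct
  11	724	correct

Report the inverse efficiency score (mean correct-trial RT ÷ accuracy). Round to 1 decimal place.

Correct trials (n=9): 634, 688, 1001, 923, 653, 1054, 1083, 1067, 724
Mean correct RT = 7827/9 = 869.6667 ms
Proportion correct = 9/11
IES = 869.6667 / (9/11) = 1062.926 ms

1062.9 ms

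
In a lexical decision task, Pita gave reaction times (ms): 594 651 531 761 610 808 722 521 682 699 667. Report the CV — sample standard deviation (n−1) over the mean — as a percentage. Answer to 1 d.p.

n = 11, Σ = 7246, M = 658.7273
Σ(x−M)² = 80884.182; s = √(80884.182/10) = 89.9356
CV = 89.9356 / 658.7273 = 0.13653 = 13.653%

13.7%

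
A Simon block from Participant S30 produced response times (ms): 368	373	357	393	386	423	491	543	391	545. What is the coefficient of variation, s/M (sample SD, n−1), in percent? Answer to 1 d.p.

n = 10, Σ = 4270, M = 427.0000
Σ(x−M)² = 46922.000; s = √(46922.000/9) = 72.2050
CV = 72.2050 / 427.0000 = 0.16910 = 16.910%

16.9%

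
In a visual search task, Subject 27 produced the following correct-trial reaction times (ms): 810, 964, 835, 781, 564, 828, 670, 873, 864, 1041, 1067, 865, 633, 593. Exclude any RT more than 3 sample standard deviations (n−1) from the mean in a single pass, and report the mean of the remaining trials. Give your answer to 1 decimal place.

n = 14, ΣRT = 11388, M = 813.429
Σ(x−M)² = 313195.43; s = √(313195.43/13) = 155.216
Cutoffs: 813.429 ± 3·155.216 → [347.8, 1279.1]
No RTs fall outside the cutoffs; all 14 retained. Mean = 11388/14 = 813.429

813.4 ms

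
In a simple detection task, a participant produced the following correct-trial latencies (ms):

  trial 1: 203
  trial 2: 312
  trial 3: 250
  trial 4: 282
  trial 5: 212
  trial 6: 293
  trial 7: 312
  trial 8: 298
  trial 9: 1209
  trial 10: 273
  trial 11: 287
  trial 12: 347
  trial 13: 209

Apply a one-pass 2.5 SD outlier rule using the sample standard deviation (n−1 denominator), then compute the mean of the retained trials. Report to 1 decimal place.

n = 13, ΣRT = 4487, M = 345.154
Σ(x−M)² = 831481.69; s = √(831481.69/12) = 263.230
Cutoffs: 345.154 ± 2.5·263.230 → [-312.9, 1003.2]
Outside: 1209 → excluded.
Retained (n=12): Σ = 3278, mean = 3278/12 = 273.167

273.2 ms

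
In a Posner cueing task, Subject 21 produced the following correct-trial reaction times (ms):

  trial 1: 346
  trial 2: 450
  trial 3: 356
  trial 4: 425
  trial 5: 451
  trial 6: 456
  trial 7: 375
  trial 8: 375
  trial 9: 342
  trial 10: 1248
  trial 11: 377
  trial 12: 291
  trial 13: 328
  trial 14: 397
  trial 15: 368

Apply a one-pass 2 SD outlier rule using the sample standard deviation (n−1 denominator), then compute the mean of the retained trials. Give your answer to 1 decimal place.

381.2 ms

n = 15, ΣRT = 6585, M = 439.000
Σ(x−M)² = 733244.00; s = √(733244.00/14) = 228.855
Cutoffs: 439.000 ± 2·228.855 → [-18.7, 896.7]
Outside: 1248 → excluded.
Retained (n=14): Σ = 5337, mean = 5337/14 = 381.214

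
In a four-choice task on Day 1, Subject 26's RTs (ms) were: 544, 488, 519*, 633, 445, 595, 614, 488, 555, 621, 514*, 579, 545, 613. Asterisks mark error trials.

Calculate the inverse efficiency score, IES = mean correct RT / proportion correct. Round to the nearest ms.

Correct trials (n=12): 544, 488, 633, 445, 595, 614, 488, 555, 621, 579, 545, 613
Mean correct RT = 6720/12 = 560.0000 ms
Proportion correct = 12/14
IES = 560.0000 / (12/14) = 653.333 ms

653 ms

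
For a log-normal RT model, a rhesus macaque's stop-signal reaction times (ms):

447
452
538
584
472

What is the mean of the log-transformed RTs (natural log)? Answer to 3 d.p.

ln(RT): 6.1026, 6.1137, 6.2879, 6.3699, 6.1570
Σ ln(RT) = 31.0310
Mean = 31.0310/5 = 6.20620

6.206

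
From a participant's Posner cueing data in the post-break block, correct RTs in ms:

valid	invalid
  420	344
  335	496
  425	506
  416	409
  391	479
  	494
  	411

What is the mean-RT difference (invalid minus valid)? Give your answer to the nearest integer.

M(valid) = 1987/5 = 397.400
M(invalid) = 3139/7 = 448.429
Difference = 448.429 − 397.400 = 51.029 ms

51 ms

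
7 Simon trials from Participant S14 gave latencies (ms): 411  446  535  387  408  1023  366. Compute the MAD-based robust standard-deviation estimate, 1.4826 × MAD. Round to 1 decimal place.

51.9 ms

Sorted: 366, 387, 408, 411, 446, 535, 1023 → median = 411
|x − 411| sorted: 0, 3, 24, 35, 45, 124, 612 → MAD = 35
Robust SD ≈ 1.4826 × 35 = 51.891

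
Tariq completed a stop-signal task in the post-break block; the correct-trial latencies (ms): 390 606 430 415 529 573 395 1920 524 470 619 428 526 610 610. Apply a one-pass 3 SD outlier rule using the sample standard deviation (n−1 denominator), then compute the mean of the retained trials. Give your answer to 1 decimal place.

508.9 ms

n = 15, ΣRT = 9045, M = 603.000
Σ(x−M)² = 1955618.00; s = √(1955618.00/14) = 373.747
Cutoffs: 603.000 ± 3·373.747 → [-518.2, 1724.2]
Outside: 1920 → excluded.
Retained (n=14): Σ = 7125, mean = 7125/14 = 508.929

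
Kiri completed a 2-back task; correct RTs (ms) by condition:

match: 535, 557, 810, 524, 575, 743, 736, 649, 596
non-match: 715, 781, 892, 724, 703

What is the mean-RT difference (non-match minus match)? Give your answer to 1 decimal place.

M(match) = 5725/9 = 636.111
M(non-match) = 3815/5 = 763.000
Difference = 763.000 − 636.111 = 126.889 ms

126.9 ms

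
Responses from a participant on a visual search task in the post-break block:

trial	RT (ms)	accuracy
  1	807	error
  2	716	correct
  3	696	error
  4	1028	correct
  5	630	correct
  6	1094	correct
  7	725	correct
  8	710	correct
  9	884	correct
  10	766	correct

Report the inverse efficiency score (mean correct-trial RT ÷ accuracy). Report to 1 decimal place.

1023.9 ms

Correct trials (n=8): 716, 1028, 630, 1094, 725, 710, 884, 766
Mean correct RT = 6553/8 = 819.1250 ms
Proportion correct = 8/10
IES = 819.1250 / (8/10) = 1023.906 ms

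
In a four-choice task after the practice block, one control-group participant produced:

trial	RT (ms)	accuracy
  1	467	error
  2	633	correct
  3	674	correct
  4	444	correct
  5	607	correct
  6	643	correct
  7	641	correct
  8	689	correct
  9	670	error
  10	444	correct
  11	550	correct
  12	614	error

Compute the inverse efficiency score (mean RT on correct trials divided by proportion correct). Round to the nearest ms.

Correct trials (n=9): 633, 674, 444, 607, 643, 641, 689, 444, 550
Mean correct RT = 5325/9 = 591.6667 ms
Proportion correct = 9/12
IES = 591.6667 / (9/12) = 788.889 ms

789 ms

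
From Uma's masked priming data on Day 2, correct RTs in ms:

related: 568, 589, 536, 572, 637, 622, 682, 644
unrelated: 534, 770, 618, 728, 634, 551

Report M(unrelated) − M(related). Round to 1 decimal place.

M(related) = 4850/8 = 606.250
M(unrelated) = 3835/6 = 639.167
Difference = 639.167 − 606.250 = 32.917 ms

32.9 ms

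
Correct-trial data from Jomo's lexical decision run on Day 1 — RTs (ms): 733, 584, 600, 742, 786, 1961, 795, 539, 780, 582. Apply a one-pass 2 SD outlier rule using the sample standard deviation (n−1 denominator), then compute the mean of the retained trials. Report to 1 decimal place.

682.3 ms

n = 10, ΣRT = 8102, M = 810.200
Σ(x−M)² = 1557655.60; s = √(1557655.60/9) = 416.020
Cutoffs: 810.200 ± 2·416.020 → [-21.8, 1642.2]
Outside: 1961 → excluded.
Retained (n=9): Σ = 6141, mean = 6141/9 = 682.333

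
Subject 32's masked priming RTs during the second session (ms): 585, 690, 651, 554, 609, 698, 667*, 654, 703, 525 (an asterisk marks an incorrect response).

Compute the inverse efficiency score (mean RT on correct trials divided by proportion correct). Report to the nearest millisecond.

Correct trials (n=9): 585, 690, 651, 554, 609, 698, 654, 703, 525
Mean correct RT = 5669/9 = 629.8889 ms
Proportion correct = 9/10
IES = 629.8889 / (9/10) = 699.877 ms

700 ms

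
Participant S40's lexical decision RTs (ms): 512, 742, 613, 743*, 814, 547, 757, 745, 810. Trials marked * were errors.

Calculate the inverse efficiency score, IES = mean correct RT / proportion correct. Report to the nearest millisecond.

Correct trials (n=8): 512, 742, 613, 814, 547, 757, 745, 810
Mean correct RT = 5540/8 = 692.5000 ms
Proportion correct = 8/9
IES = 692.5000 / (8/9) = 779.062 ms

779 ms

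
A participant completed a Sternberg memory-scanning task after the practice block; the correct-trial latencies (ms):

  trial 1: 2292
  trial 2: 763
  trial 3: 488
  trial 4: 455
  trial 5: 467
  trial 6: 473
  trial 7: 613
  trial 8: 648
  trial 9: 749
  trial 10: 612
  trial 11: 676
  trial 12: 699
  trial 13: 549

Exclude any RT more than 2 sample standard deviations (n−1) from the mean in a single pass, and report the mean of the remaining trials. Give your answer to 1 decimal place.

599.3 ms

n = 13, ΣRT = 9484, M = 729.538
Σ(x−M)² = 2781673.23; s = √(2781673.23/12) = 481.462
Cutoffs: 729.538 ± 2·481.462 → [-233.4, 1692.5]
Outside: 2292 → excluded.
Retained (n=12): Σ = 7192, mean = 7192/12 = 599.333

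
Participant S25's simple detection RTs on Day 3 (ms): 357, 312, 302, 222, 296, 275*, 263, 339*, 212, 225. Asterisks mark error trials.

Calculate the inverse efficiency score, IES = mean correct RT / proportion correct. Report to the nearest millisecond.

Correct trials (n=8): 357, 312, 302, 222, 296, 263, 212, 225
Mean correct RT = 2189/8 = 273.6250 ms
Proportion correct = 8/10
IES = 273.6250 / (8/10) = 342.031 ms

342 ms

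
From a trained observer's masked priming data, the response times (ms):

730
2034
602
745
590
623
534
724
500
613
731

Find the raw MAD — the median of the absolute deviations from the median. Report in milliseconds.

101 ms

Sorted: 500, 534, 590, 602, 613, 623, 724, 730, 731, 745, 2034 → median = 623
|x − 623|: 107, 1411, 21, 122, 33, 0, 89, 101, 123, 10, 108
Sorted deviations: 0, 10, 21, 33, 89, 101, 107, 108, 122, 123, 1411 → MAD = 101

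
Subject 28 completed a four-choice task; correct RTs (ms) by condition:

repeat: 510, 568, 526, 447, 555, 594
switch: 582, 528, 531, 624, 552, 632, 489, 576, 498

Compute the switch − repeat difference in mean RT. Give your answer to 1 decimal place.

M(repeat) = 3200/6 = 533.333
M(switch) = 5012/9 = 556.889
Difference = 556.889 − 533.333 = 23.556 ms

23.6 ms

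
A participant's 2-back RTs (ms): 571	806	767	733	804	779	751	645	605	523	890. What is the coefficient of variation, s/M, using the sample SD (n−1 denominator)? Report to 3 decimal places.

0.159

n = 11, Σ = 7874, M = 715.8182
Σ(x−M)² = 129839.636; s = √(129839.636/10) = 113.9472
CV = 113.9472 / 715.8182 = 0.15918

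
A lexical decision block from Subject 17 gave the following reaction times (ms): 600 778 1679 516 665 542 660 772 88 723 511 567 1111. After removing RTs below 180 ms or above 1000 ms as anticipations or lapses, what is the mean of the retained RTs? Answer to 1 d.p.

633.4 ms

Excluded: 88, 1111, 1679
Retained (n=10): Σ = 6334
Mean = 6334/10 = 633.4000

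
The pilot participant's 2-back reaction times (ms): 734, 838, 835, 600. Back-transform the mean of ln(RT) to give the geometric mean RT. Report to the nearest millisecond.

ln(RT): 6.5985, 6.7310, 6.7274, 6.3969
Mean ln(RT) = 26.4539/4 = 6.61347
Geometric mean = exp(6.61347) = 745.07 ms

745 ms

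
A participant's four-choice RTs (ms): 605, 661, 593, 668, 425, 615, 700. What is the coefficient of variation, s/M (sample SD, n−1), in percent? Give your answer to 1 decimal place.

n = 7, Σ = 4267, M = 609.5714
Σ(x−M)² = 48627.714; s = √(48627.714/6) = 90.0257
CV = 90.0257 / 609.5714 = 0.14769 = 14.769%

14.8%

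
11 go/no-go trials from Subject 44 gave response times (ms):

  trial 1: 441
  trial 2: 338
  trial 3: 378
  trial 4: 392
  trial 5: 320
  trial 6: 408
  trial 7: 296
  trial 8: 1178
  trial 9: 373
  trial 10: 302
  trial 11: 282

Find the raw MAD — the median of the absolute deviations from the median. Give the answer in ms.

53 ms

Sorted: 282, 296, 302, 320, 338, 373, 378, 392, 408, 441, 1178 → median = 373
|x − 373|: 68, 35, 5, 19, 53, 35, 77, 805, 0, 71, 91
Sorted deviations: 0, 5, 19, 35, 35, 53, 68, 71, 77, 91, 805 → MAD = 53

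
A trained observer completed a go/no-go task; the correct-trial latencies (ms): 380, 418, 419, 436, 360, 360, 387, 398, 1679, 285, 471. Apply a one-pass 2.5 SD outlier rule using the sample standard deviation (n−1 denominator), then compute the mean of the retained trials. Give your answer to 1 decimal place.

n = 11, ΣRT = 5593, M = 508.455
Σ(x−M)² = 1530474.73; s = √(1530474.73/10) = 391.213
Cutoffs: 508.455 ± 2.5·391.213 → [-469.6, 1486.5]
Outside: 1679 → excluded.
Retained (n=10): Σ = 3914, mean = 3914/10 = 391.400

391.4 ms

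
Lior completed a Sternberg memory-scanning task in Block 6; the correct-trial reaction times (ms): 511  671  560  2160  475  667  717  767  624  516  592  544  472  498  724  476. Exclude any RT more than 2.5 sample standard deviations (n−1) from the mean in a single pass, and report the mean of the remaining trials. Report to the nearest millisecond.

588 ms

n = 16, ΣRT = 10974, M = 685.875
Σ(x−M)² = 2460233.75; s = √(2460233.75/15) = 404.988
Cutoffs: 685.875 ± 2.5·404.988 → [-326.6, 1698.3]
Outside: 2160 → excluded.
Retained (n=15): Σ = 8814, mean = 8814/15 = 587.600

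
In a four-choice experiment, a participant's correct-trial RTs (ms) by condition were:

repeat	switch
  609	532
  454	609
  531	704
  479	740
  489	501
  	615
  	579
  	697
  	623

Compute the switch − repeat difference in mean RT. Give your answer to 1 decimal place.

109.8 ms

M(repeat) = 2562/5 = 512.400
M(switch) = 5600/9 = 622.222
Difference = 622.222 − 512.400 = 109.822 ms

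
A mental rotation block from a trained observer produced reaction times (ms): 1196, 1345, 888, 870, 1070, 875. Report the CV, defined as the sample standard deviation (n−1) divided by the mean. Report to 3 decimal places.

0.191

n = 6, Σ = 6244, M = 1040.6667
Σ(x−M)² = 197487.333; s = √(197487.333/5) = 198.7397
CV = 198.7397 / 1040.6667 = 0.19097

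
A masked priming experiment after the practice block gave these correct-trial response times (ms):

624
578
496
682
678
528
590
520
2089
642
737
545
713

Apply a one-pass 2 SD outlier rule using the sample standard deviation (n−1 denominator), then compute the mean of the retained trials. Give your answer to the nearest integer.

n = 13, ΣRT = 9422, M = 724.769
Σ(x−M)² = 2087440.31; s = √(2087440.31/12) = 417.077
Cutoffs: 724.769 ± 2·417.077 → [-109.4, 1558.9]
Outside: 2089 → excluded.
Retained (n=12): Σ = 7333, mean = 7333/12 = 611.083

611 ms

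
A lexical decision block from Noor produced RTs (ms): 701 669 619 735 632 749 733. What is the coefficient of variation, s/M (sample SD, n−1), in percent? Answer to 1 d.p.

7.5%

n = 7, Σ = 4838, M = 691.1429
Σ(x−M)² = 16312.857; s = √(16312.857/6) = 52.1422
CV = 52.1422 / 691.1429 = 0.07544 = 7.544%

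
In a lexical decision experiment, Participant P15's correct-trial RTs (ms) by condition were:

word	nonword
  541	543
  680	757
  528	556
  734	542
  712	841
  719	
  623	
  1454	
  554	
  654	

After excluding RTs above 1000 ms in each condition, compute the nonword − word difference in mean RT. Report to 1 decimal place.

word: exclude 1454
M(word) = 5745/9 = 638.333
M(nonword) = 3239/5 = 647.800
Difference = 647.800 − 638.333 = 9.467 ms

9.5 ms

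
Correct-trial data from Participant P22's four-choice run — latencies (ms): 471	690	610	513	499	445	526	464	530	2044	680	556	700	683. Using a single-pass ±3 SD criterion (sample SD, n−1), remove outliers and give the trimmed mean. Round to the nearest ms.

567 ms

n = 14, ΣRT = 9411, M = 672.214
Σ(x−M)² = 2132860.36; s = √(2132860.36/13) = 405.051
Cutoffs: 672.214 ± 3·405.051 → [-542.9, 1887.4]
Outside: 2044 → excluded.
Retained (n=13): Σ = 7367, mean = 7367/13 = 566.692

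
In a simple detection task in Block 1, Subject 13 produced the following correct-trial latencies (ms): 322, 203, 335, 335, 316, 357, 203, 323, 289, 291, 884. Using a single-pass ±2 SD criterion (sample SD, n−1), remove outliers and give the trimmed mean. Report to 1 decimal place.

n = 11, ΣRT = 3858, M = 350.727
Σ(x−M)² = 338738.18; s = √(338738.18/10) = 184.048
Cutoffs: 350.727 ± 2·184.048 → [-17.4, 718.8]
Outside: 884 → excluded.
Retained (n=10): Σ = 2974, mean = 2974/10 = 297.400

297.4 ms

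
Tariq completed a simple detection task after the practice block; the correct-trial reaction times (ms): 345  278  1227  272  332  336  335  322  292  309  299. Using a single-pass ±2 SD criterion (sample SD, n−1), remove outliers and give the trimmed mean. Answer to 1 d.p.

312.0 ms

n = 11, ΣRT = 4347, M = 395.182
Σ(x−M)² = 767141.64; s = √(767141.64/10) = 276.973
Cutoffs: 395.182 ± 2·276.973 → [-158.8, 949.1]
Outside: 1227 → excluded.
Retained (n=10): Σ = 3120, mean = 3120/10 = 312.000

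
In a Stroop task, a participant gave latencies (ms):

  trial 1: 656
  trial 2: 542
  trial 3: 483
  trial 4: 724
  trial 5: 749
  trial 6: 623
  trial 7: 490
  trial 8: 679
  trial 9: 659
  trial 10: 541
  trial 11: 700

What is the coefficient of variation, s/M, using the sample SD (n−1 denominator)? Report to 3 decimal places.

n = 11, Σ = 6846, M = 622.3636
Σ(x−M)² = 88096.545; s = √(88096.545/10) = 93.8598
CV = 93.8598 / 622.3636 = 0.15081

0.151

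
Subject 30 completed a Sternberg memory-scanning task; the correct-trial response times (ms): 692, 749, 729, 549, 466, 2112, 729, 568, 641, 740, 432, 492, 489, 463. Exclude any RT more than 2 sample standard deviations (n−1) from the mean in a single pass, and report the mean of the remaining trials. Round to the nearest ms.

595 ms

n = 14, ΣRT = 9851, M = 703.643
Σ(x−M)² = 2313545.21; s = √(2313545.21/13) = 421.859
Cutoffs: 703.643 ± 2·421.859 → [-140.1, 1547.4]
Outside: 2112 → excluded.
Retained (n=13): Σ = 7739, mean = 7739/13 = 595.308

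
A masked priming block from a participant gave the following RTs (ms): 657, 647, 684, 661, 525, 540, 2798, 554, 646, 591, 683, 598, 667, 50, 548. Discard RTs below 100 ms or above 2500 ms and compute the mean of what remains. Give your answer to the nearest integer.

615 ms

Excluded: 50, 2798
Retained (n=13): Σ = 8001
Mean = 8001/13 = 615.4615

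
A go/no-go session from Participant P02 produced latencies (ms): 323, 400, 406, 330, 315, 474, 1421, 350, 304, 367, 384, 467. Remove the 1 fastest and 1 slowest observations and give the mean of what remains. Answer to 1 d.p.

381.6 ms

Sorted: 304, 315, 323, 330, 350, 367, 384, 400, 406, 467, 474, 1421
Drop lowest 1 (304) and highest 1 (1421)
Remaining (n=10): Σ = 3816, mean = 3816/10 = 381.600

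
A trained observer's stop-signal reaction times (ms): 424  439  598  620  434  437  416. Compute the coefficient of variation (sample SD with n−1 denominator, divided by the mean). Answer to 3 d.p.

0.183

n = 7, Σ = 3368, M = 481.1429
Σ(x−M)² = 46392.857; s = √(46392.857/6) = 87.9326
CV = 87.9326 / 481.1429 = 0.18276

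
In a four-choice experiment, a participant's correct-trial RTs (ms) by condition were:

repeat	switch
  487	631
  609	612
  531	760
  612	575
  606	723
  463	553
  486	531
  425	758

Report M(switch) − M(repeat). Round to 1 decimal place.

115.5 ms

M(repeat) = 4219/8 = 527.375
M(switch) = 5143/8 = 642.875
Difference = 642.875 − 527.375 = 115.500 ms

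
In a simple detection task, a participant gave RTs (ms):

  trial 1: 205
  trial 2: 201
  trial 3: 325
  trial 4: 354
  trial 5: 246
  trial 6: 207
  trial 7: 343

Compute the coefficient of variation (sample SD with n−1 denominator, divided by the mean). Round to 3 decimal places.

0.258

n = 7, Σ = 1881, M = 268.7143
Σ(x−M)² = 28929.429; s = √(28929.429/6) = 69.4375
CV = 69.4375 / 268.7143 = 0.25841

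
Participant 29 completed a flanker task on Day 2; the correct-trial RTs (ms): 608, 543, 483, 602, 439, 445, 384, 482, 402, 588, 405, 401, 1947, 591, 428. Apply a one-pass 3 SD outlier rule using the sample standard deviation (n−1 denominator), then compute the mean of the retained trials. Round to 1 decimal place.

485.8 ms

n = 15, ΣRT = 8748, M = 583.200
Σ(x−M)² = 2084346.40; s = √(2084346.40/14) = 385.852
Cutoffs: 583.200 ± 3·385.852 → [-574.4, 1740.8]
Outside: 1947 → excluded.
Retained (n=14): Σ = 6801, mean = 6801/14 = 485.786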